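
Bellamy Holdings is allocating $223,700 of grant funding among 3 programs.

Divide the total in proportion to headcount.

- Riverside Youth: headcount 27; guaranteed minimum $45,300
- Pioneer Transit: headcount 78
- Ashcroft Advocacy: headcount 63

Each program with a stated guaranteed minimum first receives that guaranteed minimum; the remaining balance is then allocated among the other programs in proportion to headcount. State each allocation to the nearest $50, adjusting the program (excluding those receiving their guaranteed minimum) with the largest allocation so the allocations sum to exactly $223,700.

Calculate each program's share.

Riverside Youth: $45,300 · Pioneer Transit: $98,700 · Ashcroft Advocacy: $79,700

Guaranteed amounts: Riverside Youth $45,300. Balance $178,400.
Balance split over remaining headcount 141: Pioneer Transit 98,689.36 → $98,700; Ashcroft Advocacy 79,710.64 → $79,700.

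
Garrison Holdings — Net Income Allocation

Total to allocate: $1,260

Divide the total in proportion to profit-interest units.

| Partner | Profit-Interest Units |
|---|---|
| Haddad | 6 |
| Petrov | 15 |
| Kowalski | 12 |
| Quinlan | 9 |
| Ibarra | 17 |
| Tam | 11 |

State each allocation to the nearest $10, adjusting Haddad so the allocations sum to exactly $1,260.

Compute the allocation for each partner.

Haddad: $100 | Petrov: $270 | Kowalski: $220 | Quinlan: $160 | Ibarra: $310 | Tam: $200

Profit-interest units total: 70.
Raw shares: Haddad 6/70 × $1,260 = 108.00; Petrov 15/70 × $1,260 = 270.00; Kowalski 12/70 × $1,260 = 216.00; Quinlan 9/70 × $1,260 = 162.00; Ibarra 17/70 × $1,260 = 306.00; Tam 11/70 × $1,260 = 198.00.
After rounding ($10): Haddad $110; Petrov $270; Kowalski $220; Quinlan $160; Ibarra $310; Tam $200. Sum = $1,270.
Difference $1,260 − $1,270 = −$10 applied to Haddad: Haddad becomes $100.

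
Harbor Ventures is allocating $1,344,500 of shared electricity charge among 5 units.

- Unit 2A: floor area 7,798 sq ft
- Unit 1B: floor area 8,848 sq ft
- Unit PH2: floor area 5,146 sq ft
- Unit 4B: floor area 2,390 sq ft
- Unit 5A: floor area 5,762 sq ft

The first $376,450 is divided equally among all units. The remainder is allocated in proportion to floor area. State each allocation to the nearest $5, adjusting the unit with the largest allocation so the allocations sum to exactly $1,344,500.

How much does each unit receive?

Unit 2A: $327,390 · Unit 1B: $361,330 · Unit PH2: $241,655 · Unit 4B: $152,555 · Unit 5A: $261,570

First tranche $376,450 split equally: $75,290 each.
Remainder $968,050 by floor area (total 29,944): Unit 2A 252,099.05 → $252,100; Unit 1B 286,044.16 → $286,045; Unit PH2 166,363.39 → $166,365; Unit 4B 77,265.55 → $77,265; Unit 5A 186,277.86 → $186,280.
Rounding difference −$5 on remainder applied to Unit 1B.
Totals: Unit 2A $75,290 + $252,100 = $327,390; Unit 1B $75,290 + $286,040 = $361,330; Unit PH2 $75,290 + $166,365 = $241,655; Unit 4B $75,290 + $77,265 = $152,555; Unit 5A $75,290 + $186,280 = $261,570.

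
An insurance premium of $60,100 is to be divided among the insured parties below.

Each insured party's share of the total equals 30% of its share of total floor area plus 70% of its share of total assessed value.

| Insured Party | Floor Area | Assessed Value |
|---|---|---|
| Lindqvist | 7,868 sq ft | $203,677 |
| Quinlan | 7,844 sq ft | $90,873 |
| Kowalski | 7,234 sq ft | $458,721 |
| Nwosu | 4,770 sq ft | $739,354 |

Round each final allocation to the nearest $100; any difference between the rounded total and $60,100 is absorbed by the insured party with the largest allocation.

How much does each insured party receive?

Lindqvist: $10,900 | Quinlan: $7,700 | Kowalski: $17,600 | Nwosu: $23,900

Totals — floor area 27,716, assessed value 1,492,625.
Composite weights (30% floor area + 70% assessed value): Lindqvist 0.1807; Quinlan 0.1275; Kowalski 0.2934; Nwosu 0.3984.
Unrounded shares: Lindqvist 10,859.03; Quinlan 7,664.01; Kowalski 17,635.07; Nwosu 23,941.89.
At nearest $100: Lindqvist $10,900; Quinlan $7,700; Kowalski $17,600; Nwosu $23,900. Sum = $60,100.
Sum already equals the total — no adjustment.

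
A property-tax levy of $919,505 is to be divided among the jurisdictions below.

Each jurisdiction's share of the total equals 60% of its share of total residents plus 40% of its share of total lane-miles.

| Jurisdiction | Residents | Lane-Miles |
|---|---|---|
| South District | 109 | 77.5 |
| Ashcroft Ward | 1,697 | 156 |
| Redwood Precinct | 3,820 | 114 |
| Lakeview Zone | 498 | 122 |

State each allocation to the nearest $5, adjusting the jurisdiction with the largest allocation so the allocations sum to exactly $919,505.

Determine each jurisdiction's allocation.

Residents total 6,124; lane-miles total 469.5.
Combined weights (60% residents + 40% lane-miles): South District 0.0767; Ashcroft Ward 0.2992; Redwood Precinct 0.4714; Lakeview Zone 0.1527.
Pro-rata amounts: South District 70,532.45; Ashcroft Ward 275,089.44; Redwood Precinct 433,445.27; Lakeview Zone 140,437.84.
Rounded to nearest $5: South District $70,530; Ashcroft Ward $275,090; Redwood Precinct $433,445; Lakeview Zone $140,440. Sum = $919,505.
Sum already equals the total — no adjustment.

South District: $70,530 | Ashcroft Ward: $275,090 | Redwood Precinct: $433,445 | Lakeview Zone: $140,440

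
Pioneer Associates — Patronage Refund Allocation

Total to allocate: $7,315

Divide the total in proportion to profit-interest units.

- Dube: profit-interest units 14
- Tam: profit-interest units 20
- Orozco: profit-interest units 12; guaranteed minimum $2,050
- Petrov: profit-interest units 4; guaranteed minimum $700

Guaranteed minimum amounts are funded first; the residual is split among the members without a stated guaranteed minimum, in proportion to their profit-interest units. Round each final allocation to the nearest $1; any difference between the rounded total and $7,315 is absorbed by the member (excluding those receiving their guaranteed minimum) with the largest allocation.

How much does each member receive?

Fund the minimums — Orozco $2,050; Petrov $700. Remaining pool $4,565.
Remaining pool split over remaining profit-interest units 34: Dube 1,879.71 → $1,880; Tam 2,685.29 → $2,685.

Dube: $1,880 · Tam: $2,685 · Orozco: $2,050 · Petrov: $700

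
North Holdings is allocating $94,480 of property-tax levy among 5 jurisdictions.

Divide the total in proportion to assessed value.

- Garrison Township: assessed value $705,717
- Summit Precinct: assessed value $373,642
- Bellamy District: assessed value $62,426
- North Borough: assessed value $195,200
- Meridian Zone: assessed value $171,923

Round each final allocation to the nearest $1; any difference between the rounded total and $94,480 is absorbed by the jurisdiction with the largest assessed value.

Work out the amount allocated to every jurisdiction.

Garrison Township: $44,188 · Summit Precinct: $23,396 · Bellamy District: $3,909 · North Borough: $12,222 · Meridian Zone: $10,765

Combined assessed value = 705,717 + 373,642 + 62,426 + 195,200 + 171,923 = 1,508,908.
Proportional shares: Garrison Township 44,188.34; Summit Precinct 23,395.53; Bellamy District 3,908.79; North Borough 12,222.41; Meridian Zone 10,764.93.
Rounded to nearest $1: Garrison Township $44,188; Summit Precinct $23,396; Bellamy District $3,909; North Borough $12,222; Meridian Zone $10,765. Sum = $94,480.
Rounded total matches; no reconciliation needed.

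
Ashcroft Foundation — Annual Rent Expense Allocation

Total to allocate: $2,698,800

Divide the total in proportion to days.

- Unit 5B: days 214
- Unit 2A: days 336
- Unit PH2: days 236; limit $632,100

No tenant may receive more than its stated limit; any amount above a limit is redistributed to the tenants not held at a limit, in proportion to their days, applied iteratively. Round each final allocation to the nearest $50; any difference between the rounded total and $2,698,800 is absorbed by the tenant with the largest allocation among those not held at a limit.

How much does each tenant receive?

Combined days = 786.
Unconstrained shares: Unit 5B 734,787.79; Unit 2A 1,153,685.50; Unit PH2 810,326.72.
Held at cap: Unit PH2 ($632,100); balance $2,066,700 reallocated over remaining days 550.
Remaining shares: Unit 5B 804,134.18 → $804,150; Unit 2A 1,262,565.82 → $1,262,550.

Unit 5B: $804,150; Unit 2A: $1,262,550; Unit PH2: $632,100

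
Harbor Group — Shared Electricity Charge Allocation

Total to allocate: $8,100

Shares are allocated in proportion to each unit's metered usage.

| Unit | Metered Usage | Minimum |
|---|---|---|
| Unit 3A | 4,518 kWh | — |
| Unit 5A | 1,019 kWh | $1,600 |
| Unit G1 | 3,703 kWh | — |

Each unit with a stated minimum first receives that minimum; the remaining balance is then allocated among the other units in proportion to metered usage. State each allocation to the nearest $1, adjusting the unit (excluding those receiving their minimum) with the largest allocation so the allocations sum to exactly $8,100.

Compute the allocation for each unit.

Fund the minimums — Unit 5A $1,600. Balance $6,500.
Balance split over remaining metered usage 8,221: Unit 3A 3,572.19 → $3,572; Unit G1 2,927.81 → $2,928.

Unit 3A: $3,572 | Unit 5A: $1,600 | Unit G1: $2,928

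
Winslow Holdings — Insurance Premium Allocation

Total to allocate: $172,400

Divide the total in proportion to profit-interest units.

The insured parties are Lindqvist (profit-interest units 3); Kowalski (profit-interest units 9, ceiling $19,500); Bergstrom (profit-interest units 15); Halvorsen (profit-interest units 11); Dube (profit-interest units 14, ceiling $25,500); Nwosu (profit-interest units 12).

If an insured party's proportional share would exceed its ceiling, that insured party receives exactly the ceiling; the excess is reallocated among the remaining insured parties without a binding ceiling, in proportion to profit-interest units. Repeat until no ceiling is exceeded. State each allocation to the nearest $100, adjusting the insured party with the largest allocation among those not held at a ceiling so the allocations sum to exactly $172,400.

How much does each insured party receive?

Combined profit-interest units = 64.
Proportional shares (ignoring caps): Lindqvist 8,081.25; Kowalski 24,243.75; Bergstrom 40,406.25; Halvorsen 29,631.25; Dube 37,712.50; Nwosu 32,325.00.
Capped: Kowalski ($19,500), Dube ($25,500); balance $127,400 reallocated over remaining profit-interest units 41.
Redistributed shares: Lindqvist 9,321.95 → $9,300; Bergstrom 46,609.76 → $46,600; Halvorsen 34,180.49 → $34,200; Nwosu 37,287.80 → $37,300.

Lindqvist: $9,300 · Kowalski: $19,500 · Bergstrom: $46,600 · Halvorsen: $34,200 · Dube: $25,500 · Nwosu: $37,300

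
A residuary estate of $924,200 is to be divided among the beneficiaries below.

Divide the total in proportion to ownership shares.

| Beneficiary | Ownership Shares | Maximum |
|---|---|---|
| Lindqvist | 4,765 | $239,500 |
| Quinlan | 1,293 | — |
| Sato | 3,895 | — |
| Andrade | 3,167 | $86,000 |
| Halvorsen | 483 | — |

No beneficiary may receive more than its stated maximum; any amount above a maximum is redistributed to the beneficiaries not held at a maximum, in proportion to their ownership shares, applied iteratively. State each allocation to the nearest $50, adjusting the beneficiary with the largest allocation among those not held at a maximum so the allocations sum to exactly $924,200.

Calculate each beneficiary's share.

Total ownership shares = 13,603.
Pro-rata shares before constraints: Lindqvist 323,738.37; Quinlan 87,847.58; Sato 264,629.79; Andrade 215,168.82; Halvorsen 32,815.45.
Capped: Lindqvist ($239,500), Andrade ($86,000); remaining pool $598,700 reallocated over remaining ownership shares 5,671.
Shares after redistribution: Quinlan 136,504.87 → $136,500; Sato 411,203.76 → $411,200; Halvorsen 50,991.38 → $51,000.

Lindqvist: $239,500 · Quinlan: $136,500 · Sato: $411,200 · Andrade: $86,000 · Halvorsen: $51,000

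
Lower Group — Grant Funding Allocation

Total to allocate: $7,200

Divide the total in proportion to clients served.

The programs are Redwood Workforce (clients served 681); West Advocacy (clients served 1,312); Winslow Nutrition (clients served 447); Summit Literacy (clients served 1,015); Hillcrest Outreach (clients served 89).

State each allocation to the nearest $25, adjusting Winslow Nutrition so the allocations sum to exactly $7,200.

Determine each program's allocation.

Redwood Workforce: $1,375 | West Advocacy: $2,675 | Winslow Nutrition: $925 | Summit Literacy: $2,050 | Hillcrest Outreach: $175

Total clients served = 3,544.
Proportional shares: Redwood Workforce 681/3,544 × $7,200 = 1,383.52; West Advocacy 1,312/3,544 × $7,200 = 2,665.46; Winslow Nutrition 447/3,544 × $7,200 = 908.13; Summit Literacy 1,015/3,544 × $7,200 = 2,062.08; Hillcrest Outreach 89/3,544 × $7,200 = 180.81.
After rounding ($25): Redwood Workforce $1,375; West Advocacy $2,675; Winslow Nutrition $900; Summit Literacy $2,050; Hillcrest Outreach $175. Sum = $7,175.
Difference $7,200 − $7,175 = +$25 applied to Winslow Nutrition: Winslow Nutrition becomes $925.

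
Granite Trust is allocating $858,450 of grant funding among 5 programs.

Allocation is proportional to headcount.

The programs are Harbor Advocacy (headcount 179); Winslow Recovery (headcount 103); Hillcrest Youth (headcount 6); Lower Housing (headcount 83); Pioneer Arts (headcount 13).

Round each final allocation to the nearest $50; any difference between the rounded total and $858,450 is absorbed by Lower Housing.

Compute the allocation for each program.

Combined headcount = 384.
Proportional shares: Harbor Advocacy 179/384 × $858,450 = 400,162.89; Winslow Recovery 103/384 × $858,450 = 230,261.33; Hillcrest Youth 6/384 × $858,450 = 13,413.28; Lower Housing 83/384 × $858,450 = 185,550.39; Pioneer Arts 13/384 × $858,450 = 29,062.11.
After rounding ($50): Harbor Advocacy $400,150; Winslow Recovery $230,250; Hillcrest Youth $13,400; Lower Housing $185,550; Pioneer Arts $29,050. Sum = $858,400.
Difference $858,450 − $858,400 = +$50 applied to Lower Housing: Lower Housing becomes $185,600.

Harbor Advocacy: $400,150; Winslow Recovery: $230,250; Hillcrest Youth: $13,400; Lower Housing: $185,600; Pioneer Arts: $29,050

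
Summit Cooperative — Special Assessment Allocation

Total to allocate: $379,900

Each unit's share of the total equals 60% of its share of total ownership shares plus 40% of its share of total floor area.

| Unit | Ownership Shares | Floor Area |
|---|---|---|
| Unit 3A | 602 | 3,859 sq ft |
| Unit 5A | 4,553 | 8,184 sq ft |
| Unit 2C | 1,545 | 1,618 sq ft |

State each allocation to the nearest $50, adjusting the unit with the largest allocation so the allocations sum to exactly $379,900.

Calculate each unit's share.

Ownership shares total 6,700; floor area total 13,661.
Composite weights (60% ownership shares + 40% floor area): Unit 3A 0.1669; Unit 5A 0.6474; Unit 2C 0.1857.
Proportional shares: Unit 3A 63,406.69; Unit 5A 245,932.98; Unit 2C 70,560.33.
At nearest $50: Unit 3A $63,400; Unit 5A $245,950; Unit 2C $70,550. Sum = $379,900.
Sum already equals the total — no adjustment.

Unit 3A: $63,400 | Unit 5A: $245,950 | Unit 2C: $70,550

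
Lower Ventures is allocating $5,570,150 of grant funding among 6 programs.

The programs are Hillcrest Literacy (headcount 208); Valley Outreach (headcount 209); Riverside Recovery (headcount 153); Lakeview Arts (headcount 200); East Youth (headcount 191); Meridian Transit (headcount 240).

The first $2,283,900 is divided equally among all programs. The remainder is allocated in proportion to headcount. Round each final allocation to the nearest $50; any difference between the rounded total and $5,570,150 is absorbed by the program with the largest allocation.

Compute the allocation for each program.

Hillcrest Literacy: $949,800 · Valley Outreach: $952,550 · Riverside Recovery: $799,300 · Lakeview Arts: $927,900 · East Youth: $903,300 · Meridian Transit: $1,037,300

First tranche $2,283,900 split equally: $380,650 each.
Remainder $3,286,250 by headcount (total 1,201): Hillcrest Literacy 569,142.38 → $569,150; Valley Outreach 571,878.64 → $571,900; Riverside Recovery 418,648.00 → $418,650; Lakeview Arts 547,252.29 → $547,250; East Youth 522,625.94 → $522,650; Meridian Transit 656,702.75 → $656,700.
Rounding difference −$50 on remainder applied to Meridian Transit.
Totals: Hillcrest Literacy $380,650 + $569,150 = $949,800; Valley Outreach $380,650 + $571,900 = $952,550; Riverside Recovery $380,650 + $418,650 = $799,300; Lakeview Arts $380,650 + $547,250 = $927,900; East Youth $380,650 + $522,650 = $903,300; Meridian Transit $380,650 + $656,650 = $1,037,300.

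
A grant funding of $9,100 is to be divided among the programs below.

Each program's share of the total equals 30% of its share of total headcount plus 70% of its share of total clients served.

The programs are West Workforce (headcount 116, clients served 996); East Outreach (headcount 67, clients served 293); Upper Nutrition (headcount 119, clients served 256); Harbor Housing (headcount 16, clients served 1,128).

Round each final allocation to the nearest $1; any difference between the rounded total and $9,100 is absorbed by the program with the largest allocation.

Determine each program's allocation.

Totals — headcount 318, clients served 2,673.
Combined weights (30% headcount + 70% clients served): West Workforce 0.3703; East Outreach 0.1399; Upper Nutrition 0.1793; Harbor Housing 0.3105.
Unrounded shares: West Workforce 3,369.41; East Outreach 1,273.43; Upper Nutrition 1,631.67; Harbor Housing 2,825.48.
Rounded to nearest $1: West Workforce $3,369; East Outreach $1,273; Upper Nutrition $1,632; Harbor Housing $2,825. Sum = $9,099.
Difference $9,100 − $9,099 = +$1 applied to largest allocation (West Workforce): West Workforce becomes $3,370.

West Workforce: $3,370; East Outreach: $1,273; Upper Nutrition: $1,632; Harbor Housing: $2,825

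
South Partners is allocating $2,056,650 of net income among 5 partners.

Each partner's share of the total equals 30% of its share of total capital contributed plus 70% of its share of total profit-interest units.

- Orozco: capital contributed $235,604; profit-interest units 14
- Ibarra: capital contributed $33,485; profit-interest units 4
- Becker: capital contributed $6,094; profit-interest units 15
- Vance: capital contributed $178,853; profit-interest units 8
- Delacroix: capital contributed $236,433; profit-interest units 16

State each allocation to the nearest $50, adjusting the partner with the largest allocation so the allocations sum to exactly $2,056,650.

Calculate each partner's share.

Orozco: $564,150; Ibarra: $130,950; Becker: $384,300; Vance: $361,900; Delacroix: $615,350

Capital contributed total 690,469; profit-interest units total 57.
Combined weights (30% capital contributed + 70% profit-interest units): Orozco 0.2743; Ibarra 0.0637; Becker 0.1869; Vance 0.1760; Delacroix 0.2992.
Proportional shares: Orozco 564,132.44; Ibarra 130,950.22; Becker 384,302.11; Vance 361,877.79; Delacroix 615,387.44.
Rounded to nearest $50: Orozco $564,150; Ibarra $130,950; Becker $384,300; Vance $361,900; Delacroix $615,400. Sum = $2,056,700.
Difference $2,056,650 − $2,056,700 = −$50 applied to largest allocation (Delacroix): Delacroix becomes $615,350.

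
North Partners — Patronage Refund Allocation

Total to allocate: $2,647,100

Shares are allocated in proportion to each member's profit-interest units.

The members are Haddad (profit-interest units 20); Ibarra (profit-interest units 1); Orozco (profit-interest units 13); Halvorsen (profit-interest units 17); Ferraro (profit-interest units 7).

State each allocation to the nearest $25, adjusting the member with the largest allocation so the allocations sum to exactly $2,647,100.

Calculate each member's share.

Haddad: $912,775; Ibarra: $45,650; Orozco: $593,325; Halvorsen: $775,875; Ferraro: $319,475

Sum of profit-interest units: 58.
Raw shares: Haddad 20/58 × $2,647,100 = 912,793.10; Ibarra 1/58 × $2,647,100 = 45,639.66; Orozco 13/58 × $2,647,100 = 593,315.52; Halvorsen 17/58 × $2,647,100 = 775,874.14; Ferraro 7/58 × $2,647,100 = 319,477.59.
After rounding ($25): Haddad $912,800; Ibarra $45,650; Orozco $593,325; Halvorsen $775,875; Ferraro $319,475. Sum = $2,647,125.
Difference $2,647,100 − $2,647,125 = −$25 applied to largest allocation (Haddad): Haddad becomes $912,775.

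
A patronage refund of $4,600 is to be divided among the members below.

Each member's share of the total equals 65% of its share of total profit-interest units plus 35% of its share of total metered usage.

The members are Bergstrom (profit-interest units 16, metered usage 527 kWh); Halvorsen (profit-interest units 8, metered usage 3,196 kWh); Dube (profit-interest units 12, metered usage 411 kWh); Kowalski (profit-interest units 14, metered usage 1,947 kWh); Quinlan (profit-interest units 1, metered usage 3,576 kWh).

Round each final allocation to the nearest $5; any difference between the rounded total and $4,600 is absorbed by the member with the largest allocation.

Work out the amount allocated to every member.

Totals — profit-interest units 51, metered usage 9,657.
Combined weights (65% profit-interest units + 35% metered usage): Bergstrom 0.2230; Halvorsen 0.2178; Dube 0.1678; Kowalski 0.2490; Quinlan 0.1424.
Raw shares: Bergstrom 1,025.90; Halvorsen 1,001.85; Dube 772.05; Kowalski 1,145.39; Quinlan 654.81.
At nearest $5: Bergstrom $1,025; Halvorsen $1,000; Dube $770; Kowalski $1,145; Quinlan $655. Sum = $4,595.
Difference $4,600 − $4,595 = +$5 applied to largest allocation (Kowalski): Kowalski becomes $1,150.

Bergstrom: $1,025 | Halvorsen: $1,000 | Dube: $770 | Kowalski: $1,150 | Quinlan: $655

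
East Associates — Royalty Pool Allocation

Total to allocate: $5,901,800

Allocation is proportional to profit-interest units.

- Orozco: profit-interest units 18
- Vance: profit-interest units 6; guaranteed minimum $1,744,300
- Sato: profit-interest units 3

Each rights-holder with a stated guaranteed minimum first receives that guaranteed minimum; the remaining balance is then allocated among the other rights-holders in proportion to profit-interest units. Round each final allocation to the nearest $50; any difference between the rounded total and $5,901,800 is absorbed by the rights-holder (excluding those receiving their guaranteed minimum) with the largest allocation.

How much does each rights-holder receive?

Orozco: $3,563,550 | Vance: $1,744,300 | Sato: $593,950

Fund the minimums — Vance $1,744,300. Balance $4,157,500.
Balance split over remaining profit-interest units 21: Orozco 3,563,571.43 → $3,563,550; Sato 593,928.57 → $593,950.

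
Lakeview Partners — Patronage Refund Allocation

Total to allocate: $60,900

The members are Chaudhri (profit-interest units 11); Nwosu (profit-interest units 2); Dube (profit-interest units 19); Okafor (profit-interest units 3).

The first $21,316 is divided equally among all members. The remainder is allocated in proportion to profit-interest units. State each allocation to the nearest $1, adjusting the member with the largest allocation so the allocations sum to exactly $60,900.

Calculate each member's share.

First tranche $21,316 split equally: $5,329 each.
Remainder $39,584 by profit-interest units (total 35): Chaudhri 12,440.69 → $12,441; Nwosu 2,261.94 → $2,262; Dube 21,488.46 → $21,488; Okafor 3,392.91 → $3,393.
Totals: Chaudhri $5,329 + $12,441 = $17,770; Nwosu $5,329 + $2,262 = $7,591; Dube $5,329 + $21,488 = $26,817; Okafor $5,329 + $3,393 = $8,722.

Chaudhri: $17,770; Nwosu: $7,591; Dube: $26,817; Okafor: $8,722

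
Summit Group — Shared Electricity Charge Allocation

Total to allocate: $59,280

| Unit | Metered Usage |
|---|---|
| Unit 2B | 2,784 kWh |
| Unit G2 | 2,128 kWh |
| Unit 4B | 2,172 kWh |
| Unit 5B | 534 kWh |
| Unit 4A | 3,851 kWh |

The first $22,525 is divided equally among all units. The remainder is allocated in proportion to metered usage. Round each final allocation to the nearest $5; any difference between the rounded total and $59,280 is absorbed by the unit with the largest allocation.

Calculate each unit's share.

Unit 2B: $13,425 · Unit G2: $11,325 · Unit 4B: $11,465 · Unit 5B: $6,215 · Unit 4A: $16,850

First tranche $22,525 split equally: $4,505 each.
Remainder $36,755 by metered usage (total 11,469): Unit 2B 8,921.96 → $8,920; Unit G2 6,819.66 → $6,820; Unit 4B 6,960.66 → $6,960; Unit 5B 1,711.32 → $1,710; Unit 4A 12,341.40 → $12,340.
Rounding difference +$5 on remainder applied to Unit 4A.
Totals: Unit 2B $4,505 + $8,920 = $13,425; Unit G2 $4,505 + $6,820 = $11,325; Unit 4B $4,505 + $6,960 = $11,465; Unit 5B $4,505 + $1,710 = $6,215; Unit 4A $4,505 + $12,345 = $16,850.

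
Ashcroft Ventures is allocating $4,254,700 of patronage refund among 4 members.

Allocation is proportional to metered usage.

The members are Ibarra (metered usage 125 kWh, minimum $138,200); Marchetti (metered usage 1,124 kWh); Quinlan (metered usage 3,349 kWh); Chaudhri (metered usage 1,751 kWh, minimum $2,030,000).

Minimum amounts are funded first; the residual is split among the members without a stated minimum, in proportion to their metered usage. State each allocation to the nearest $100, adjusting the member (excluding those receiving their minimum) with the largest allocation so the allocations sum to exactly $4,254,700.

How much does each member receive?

Minimums first: Ibarra $138,200; Chaudhri $2,030,000. Residual $2,086,500.
Residual split over remaining metered usage 4,473: Marchetti 524,307.18 → $524,300; Quinlan 1,562,192.82 → $1,562,200.

Ibarra: $138,200 · Marchetti: $524,300 · Quinlan: $1,562,200 · Chaudhri: $2,030,000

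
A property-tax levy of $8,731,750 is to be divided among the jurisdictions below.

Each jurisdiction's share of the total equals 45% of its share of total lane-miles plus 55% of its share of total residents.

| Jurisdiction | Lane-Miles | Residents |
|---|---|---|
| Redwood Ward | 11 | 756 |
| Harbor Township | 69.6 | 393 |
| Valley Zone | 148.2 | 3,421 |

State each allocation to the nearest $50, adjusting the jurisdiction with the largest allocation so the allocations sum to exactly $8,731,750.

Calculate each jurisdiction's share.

Redwood Ward: $983,350 · Harbor Township: $1,608,250 · Valley Zone: $6,140,150

Lane-miles total 228.8; residents total 4,570.
Composite weights (45% lane-miles + 55% residents): Redwood Ward 0.1126; Harbor Township 0.1842; Valley Zone 0.7032.
Pro-rata amounts: Redwood Ward 983,363.56; Harbor Township 1,608,263.53; Valley Zone 6,140,122.92.
After rounding ($50): Redwood Ward $983,350; Harbor Township $1,608,250; Valley Zone $6,140,100. Sum = $8,731,700.
Difference $8,731,750 − $8,731,700 = +$50 applied to largest allocation (Valley Zone): Valley Zone becomes $6,140,150.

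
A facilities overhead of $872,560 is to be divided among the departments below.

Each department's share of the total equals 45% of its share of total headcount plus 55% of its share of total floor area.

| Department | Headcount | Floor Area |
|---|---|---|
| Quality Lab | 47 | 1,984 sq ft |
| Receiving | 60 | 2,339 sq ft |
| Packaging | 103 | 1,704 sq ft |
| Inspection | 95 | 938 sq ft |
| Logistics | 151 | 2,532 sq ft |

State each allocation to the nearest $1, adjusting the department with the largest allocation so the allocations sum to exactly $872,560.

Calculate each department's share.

Quality Lab: $140,727 · Receiving: $169,860 · Packaging: $174,799 · Inspection: $129,202 · Logistics: $257,972

Totals — headcount 456, floor area 9,497.
Composite weights (45% headcount + 55% floor area): Quality Lab 0.1613; Receiving 0.1947; Packaging 0.2003; Inspection 0.1481; Logistics 0.2956.
Pro-rata amounts: Quality Lab 140,727.37; Receiving 169,860.46; Packaging 174,798.66; Inspection 129,202.07; Logistics 257,971.44.
Rounded to nearest $1: Quality Lab $140,727; Receiving $169,860; Packaging $174,799; Inspection $129,202; Logistics $257,971. Sum = $872,559.
Difference $872,560 − $872,559 = +$1 applied to largest allocation (Logistics): Logistics becomes $257,972.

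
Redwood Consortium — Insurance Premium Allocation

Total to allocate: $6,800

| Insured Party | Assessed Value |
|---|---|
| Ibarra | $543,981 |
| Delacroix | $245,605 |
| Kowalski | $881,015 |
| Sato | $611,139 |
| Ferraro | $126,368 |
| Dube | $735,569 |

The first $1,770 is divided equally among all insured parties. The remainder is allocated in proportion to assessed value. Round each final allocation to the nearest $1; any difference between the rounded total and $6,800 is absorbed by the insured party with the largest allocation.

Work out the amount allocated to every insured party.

Equal tier: $1,770 ÷ 6 = $295 apiece.
Remainder $5,030 by assessed value (total 3,143,677): Ibarra 870.39 → $870; Delacroix 392.98 → $393; Kowalski 1,409.66 → $1,410; Sato 977.85 → $978; Ferraro 202.19 → $202; Dube 1,176.94 → $1,177.
Totals: Ibarra $295 + $870 = $1,165; Delacroix $295 + $393 = $688; Kowalski $295 + $1,410 = $1,705; Sato $295 + $978 = $1,273; Ferraro $295 + $202 = $497; Dube $295 + $1,177 = $1,472.

Ibarra: $1,165 | Delacroix: $688 | Kowalski: $1,705 | Sato: $1,273 | Ferraro: $497 | Dube: $1,472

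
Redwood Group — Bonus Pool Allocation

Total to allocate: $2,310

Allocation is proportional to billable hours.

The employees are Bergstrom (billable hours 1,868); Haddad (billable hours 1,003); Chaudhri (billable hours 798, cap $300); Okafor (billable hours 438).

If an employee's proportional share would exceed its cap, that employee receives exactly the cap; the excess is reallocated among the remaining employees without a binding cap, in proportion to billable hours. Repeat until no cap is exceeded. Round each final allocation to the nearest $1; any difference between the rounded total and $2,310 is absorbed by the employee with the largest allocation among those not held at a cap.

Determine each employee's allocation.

Billable hours total: 4,107.
Pro-rata shares before constraints: Bergstrom 1,050.66; Haddad 564.14; Chaudhri 448.84; Okafor 246.36.
Held at cap: Chaudhri ($300); residual $2,010 reallocated over remaining billable hours 3,309.
Shares after redistribution: Bergstrom 1,134.69 → $1,135; Haddad 609.26 → $609; Okafor 266.06 → $266.

Bergstrom: $1,135; Haddad: $609; Chaudhri: $300; Okafor: $266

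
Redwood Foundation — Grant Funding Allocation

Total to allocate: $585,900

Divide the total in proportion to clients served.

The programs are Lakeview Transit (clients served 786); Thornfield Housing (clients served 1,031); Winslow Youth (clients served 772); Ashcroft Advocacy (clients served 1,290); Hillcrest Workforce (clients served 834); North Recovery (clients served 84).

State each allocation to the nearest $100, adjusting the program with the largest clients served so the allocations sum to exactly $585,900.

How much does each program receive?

Sum of clients served: 4,797.
Unrounded shares: Lakeview Transit 786/4,797 × $585,900 = 96,001.13; Thornfield Housing 1,031/4,797 × $585,900 = 125,925.14; Winslow Youth 772/4,797 × $585,900 = 94,291.18; Ashcroft Advocacy 1,290/4,797 × $585,900 = 157,559.10; Hillcrest Workforce 834/4,797 × $585,900 = 101,863.79; North Recovery 84/4,797 × $585,900 = 10,259.66.
At nearest $100: Lakeview Transit $96,000; Thornfield Housing $125,900; Winslow Youth $94,300; Ashcroft Advocacy $157,600; Hillcrest Workforce $101,900; North Recovery $10,300. Sum = $586,000.
Difference $585,900 − $586,000 = −$100 applied to largest clients served (Ashcroft Advocacy): Ashcroft Advocacy becomes $157,500.

Lakeview Transit: $96,000; Thornfield Housing: $125,900; Winslow Youth: $94,300; Ashcroft Advocacy: $157,500; Hillcrest Workforce: $101,900; North Recovery: $10,300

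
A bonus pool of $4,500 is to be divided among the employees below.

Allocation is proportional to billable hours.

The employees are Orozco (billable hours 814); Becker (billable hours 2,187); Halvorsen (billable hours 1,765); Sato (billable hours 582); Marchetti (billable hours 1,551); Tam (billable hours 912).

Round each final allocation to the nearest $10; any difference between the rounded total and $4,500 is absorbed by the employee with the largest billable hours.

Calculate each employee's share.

Combined billable hours = 7,811.
Unrounded shares: Orozco 814/7,811 × $4,500 = 468.95; Becker 2,187/7,811 × $4,500 = 1,259.95; Halvorsen 1,765/7,811 × $4,500 = 1,016.84; Sato 582/7,811 × $4,500 = 335.30; Marchetti 1,551/7,811 × $4,500 = 893.55; Tam 912/7,811 × $4,500 = 525.41.
At nearest $10: Orozco $470; Becker $1,260; Halvorsen $1,020; Sato $340; Marchetti $890; Tam $530. Sum = $4,510.
Difference $4,500 − $4,510 = −$10 applied to largest billable hours (Becker): Becker becomes $1,250.

Orozco: $470 | Becker: $1,250 | Halvorsen: $1,020 | Sato: $340 | Marchetti: $890 | Tam: $530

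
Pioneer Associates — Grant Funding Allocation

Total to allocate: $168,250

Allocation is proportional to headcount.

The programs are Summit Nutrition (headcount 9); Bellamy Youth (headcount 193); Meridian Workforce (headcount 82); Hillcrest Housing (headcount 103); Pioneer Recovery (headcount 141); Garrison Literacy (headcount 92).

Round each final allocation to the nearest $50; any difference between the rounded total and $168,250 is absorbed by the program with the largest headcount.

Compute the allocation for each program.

Summit Nutrition: $2,450 · Bellamy Youth: $52,400 · Meridian Workforce: $22,250 · Hillcrest Housing: $27,950 · Pioneer Recovery: $38,250 · Garrison Literacy: $24,950

Total headcount = 620.
Pro-rata amounts: Summit Nutrition 9/620 × $168,250 = 2,442.34; Bellamy Youth 193/620 × $168,250 = 52,374.60; Meridian Workforce 82/620 × $168,250 = 22,252.42; Hillcrest Housing 103/620 × $168,250 = 27,951.21; Pioneer Recovery 141/620 × $168,250 = 38,263.31; Garrison Literacy 92/620 × $168,250 = 24,966.13.
Rounded to nearest $50: Summit Nutrition $2,450; Bellamy Youth $52,350; Meridian Workforce $22,250; Hillcrest Housing $27,950; Pioneer Recovery $38,250; Garrison Literacy $24,950. Sum = $168,200.
Difference $168,250 − $168,200 = +$50 applied to largest headcount (Bellamy Youth): Bellamy Youth becomes $52,400.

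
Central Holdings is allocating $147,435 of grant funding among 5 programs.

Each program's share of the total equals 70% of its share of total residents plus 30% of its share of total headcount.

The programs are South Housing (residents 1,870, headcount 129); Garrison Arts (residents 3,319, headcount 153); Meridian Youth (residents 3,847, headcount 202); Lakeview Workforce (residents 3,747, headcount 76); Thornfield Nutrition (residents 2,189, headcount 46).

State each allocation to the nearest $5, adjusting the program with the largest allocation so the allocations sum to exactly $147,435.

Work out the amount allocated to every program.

South Housing: $22,305; Garrison Arts: $34,045; Meridian Youth: $41,265; Lakeview Workforce: $31,375; Thornfield Nutrition: $18,445

Totals — residents 14,972, headcount 606.
Combined weights (70% residents + 30% headcount): South Housing 0.1513; Garrison Arts 0.2309; Meridian Youth 0.2799; Lakeview Workforce 0.2128; Thornfield Nutrition 0.1251.
Unrounded shares: South Housing 22,305.63; Garrison Arts 34,045.53; Meridian Youth 41,261.51; Lakeview Workforce 31,375.76; Thornfield Nutrition 18,446.57.
After rounding ($5): South Housing $22,305; Garrison Arts $34,045; Meridian Youth $41,260; Lakeview Workforce $31,375; Thornfield Nutrition $18,445. Sum = $147,430.
Difference $147,435 − $147,430 = +$5 applied to largest allocation (Meridian Youth): Meridian Youth becomes $41,265.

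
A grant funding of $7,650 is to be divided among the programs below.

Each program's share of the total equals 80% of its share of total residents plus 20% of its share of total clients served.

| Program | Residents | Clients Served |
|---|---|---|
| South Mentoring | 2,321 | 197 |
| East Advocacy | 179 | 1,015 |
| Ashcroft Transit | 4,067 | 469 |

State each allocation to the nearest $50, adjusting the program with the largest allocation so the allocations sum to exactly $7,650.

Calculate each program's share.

South Mentoring: $2,350 · East Advocacy: $1,100 · Ashcroft Transit: $4,200

Totals — residents 6,567, clients served 1,681.
Combined weights (80% residents + 20% clients served): South Mentoring 0.3062; East Advocacy 0.1426; Ashcroft Transit 0.5512.
Raw shares: South Mentoring 2,342.32; East Advocacy 1,090.64; Ashcroft Transit 4,217.04.
After rounding ($50): South Mentoring $2,350; East Advocacy $1,100; Ashcroft Transit $4,200. Sum = $7,650.
Rounded total matches; no reconciliation needed.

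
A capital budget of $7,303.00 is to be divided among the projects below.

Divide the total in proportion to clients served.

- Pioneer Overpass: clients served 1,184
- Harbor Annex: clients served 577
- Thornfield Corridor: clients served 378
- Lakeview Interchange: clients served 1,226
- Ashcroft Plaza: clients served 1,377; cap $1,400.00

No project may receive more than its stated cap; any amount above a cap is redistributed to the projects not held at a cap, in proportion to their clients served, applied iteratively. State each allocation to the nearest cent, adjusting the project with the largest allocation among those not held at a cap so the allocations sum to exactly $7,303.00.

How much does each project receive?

Combined clients served = 4,742.
Proportional shares (ignoring caps): Pioneer Overpass 1,823.4399; Harbor Annex 888.6189; Thornfield Corridor 582.1455; Lakeview Interchange 1,888.1227; Ashcroft Plaza 2,120.6729.
Cap binds for Ashcroft Plaza ($1,400.00); balance $5,903.00 reallocated over remaining clients served 3,365.
Remaining shares: Pioneer Overpass 2,077.0140 → $2,077.01; Harbor Annex 1,012.1935 → $1,012.19; Thornfield Corridor 663.1007 → $663.10; Lakeview Interchange 2,150.6918 → $2,150.69.
Rounding difference +$0.01 applied to Lakeview Interchange → $2,150.70.

Pioneer Overpass: $2,077.01; Harbor Annex: $1,012.19; Thornfield Corridor: $663.10; Lakeview Interchange: $2,150.70; Ashcroft Plaza: $1,400.00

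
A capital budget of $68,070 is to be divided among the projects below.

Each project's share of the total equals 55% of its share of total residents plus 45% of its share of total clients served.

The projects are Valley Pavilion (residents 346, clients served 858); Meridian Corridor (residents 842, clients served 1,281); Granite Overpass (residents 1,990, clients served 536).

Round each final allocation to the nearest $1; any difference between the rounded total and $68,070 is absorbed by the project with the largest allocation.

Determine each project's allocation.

Valley Pavilion: $13,901 | Meridian Corridor: $24,588 | Granite Overpass: $29,581

Totals — residents 3,178, clients served 2,675.
Blended shares (55% residents + 45% clients served): Valley Pavilion 0.2042; Meridian Corridor 0.3612; Granite Overpass 0.4346.
Pro-rata amounts: Valley Pavilion 13,901.04; Meridian Corridor 24,587.97; Granite Overpass 29,580.99.
After rounding ($1): Valley Pavilion $13,901; Meridian Corridor $24,588; Granite Overpass $29,581. Sum = $68,070.
Rounded total matches; no reconciliation needed.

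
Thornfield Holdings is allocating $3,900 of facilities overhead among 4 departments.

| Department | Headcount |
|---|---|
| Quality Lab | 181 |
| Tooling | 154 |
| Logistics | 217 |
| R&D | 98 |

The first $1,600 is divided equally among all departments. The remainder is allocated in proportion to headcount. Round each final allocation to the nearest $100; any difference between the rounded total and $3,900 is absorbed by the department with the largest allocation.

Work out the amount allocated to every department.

Quality Lab: $1,000 · Tooling: $900 · Logistics: $1,300 · R&D: $700

$1,600 shared equally gives $400 per department.
Remainder $2,300 by headcount (total 650): Quality Lab 640.46 → $600; Tooling 544.92 → $500; Logistics 767.85 → $800; R&D 346.77 → $300.
Rounding difference +$100 on remainder applied to Logistics.
Totals: Quality Lab $400 + $600 = $1,000; Tooling $400 + $500 = $900; Logistics $400 + $900 = $1,300; R&D $400 + $300 = $700.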